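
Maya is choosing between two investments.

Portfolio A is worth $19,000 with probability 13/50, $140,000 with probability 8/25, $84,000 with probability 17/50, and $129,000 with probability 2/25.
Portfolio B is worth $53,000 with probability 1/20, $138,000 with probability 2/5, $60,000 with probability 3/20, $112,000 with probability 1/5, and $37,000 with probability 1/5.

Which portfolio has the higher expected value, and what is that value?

Portfolio B ($96,650)

Portfolio A = 13/50 × 19000 + 8/25 × 140000 + 17/50 × 84000 + 2/25 × 129000 = 4940 + 44800 + 28560 + 10320 = 88620
Portfolio B = 1/20 × 53000 + 2/5 × 138000 + 3/20 × 60000 + 1/5 × 112000 + 1/5 × 37000 = 2650 + 55200 + 9000 + 22400 + 7400 = 96650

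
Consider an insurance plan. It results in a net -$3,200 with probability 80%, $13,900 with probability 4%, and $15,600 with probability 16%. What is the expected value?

$492

EV = 0.8 × (-3200) + 0.04 × 13900 + 0.16 × 15600 = -2560 + 556 + 2496 = 492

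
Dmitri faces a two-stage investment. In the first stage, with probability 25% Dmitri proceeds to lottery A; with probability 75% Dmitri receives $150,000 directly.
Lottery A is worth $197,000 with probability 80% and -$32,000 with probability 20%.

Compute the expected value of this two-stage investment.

$150,300

EV(A) = 0.8 × 197000 + 0.2 × (-32000) = 157600 − 6400 = 151200
Branch B: 150000 (certain)
Overall = 0.25 × 151200 + 0.75 × 150000 = 37800 + 112500 = 150300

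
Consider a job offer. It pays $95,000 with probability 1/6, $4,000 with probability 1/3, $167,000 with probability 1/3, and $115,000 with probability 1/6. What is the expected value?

EV = 1/6 × 95000 + 1/3 × 4000 + 1/3 × 167000 + 1/6 × 115000 = 15833.3333 + 1333.3333 + 55666.6667 + 19166.6667 = 92000

$92,000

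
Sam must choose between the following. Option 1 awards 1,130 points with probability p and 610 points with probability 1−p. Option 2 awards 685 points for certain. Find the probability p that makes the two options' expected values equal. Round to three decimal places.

p·1130 + (1−p)·610 = 685
520p + 610 = 685
p = (685 − 610) / 520

p = 0.144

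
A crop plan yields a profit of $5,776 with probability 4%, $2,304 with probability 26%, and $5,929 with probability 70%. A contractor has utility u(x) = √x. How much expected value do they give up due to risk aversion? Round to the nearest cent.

$161.24

E[u] = 0.04·√5776 + 0.26·√2304 + 0.7·√5929 = 0.04·76 + 0.26·48 + 0.7·77 = 69.42
CE = (69.42)² = 4819.1364
Risk premium = EV − CE = 4980.38 − 4819.1364 = 161.2436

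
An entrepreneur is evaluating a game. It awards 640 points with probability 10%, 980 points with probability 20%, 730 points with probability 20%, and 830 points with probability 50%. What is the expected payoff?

EV = 0.1 × 640 + 0.2 × 980 + 0.2 × 730 + 0.5 × 830 = 64 + 196 + 146 + 415 = 821

821 points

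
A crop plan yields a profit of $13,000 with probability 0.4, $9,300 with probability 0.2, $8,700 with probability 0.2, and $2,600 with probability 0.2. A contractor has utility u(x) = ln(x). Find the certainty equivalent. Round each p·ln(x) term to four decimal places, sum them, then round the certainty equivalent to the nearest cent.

$8,132.31

E[u] = 0.4·ln(13000) + 0.2·ln(9300) + 0.2·ln(8700) + 0.2·ln(2600) = 3.7891 + 1.8276 + 1.8142 + 1.5727 = 9.0036
CE = e^9.0036 ≈ 8132.31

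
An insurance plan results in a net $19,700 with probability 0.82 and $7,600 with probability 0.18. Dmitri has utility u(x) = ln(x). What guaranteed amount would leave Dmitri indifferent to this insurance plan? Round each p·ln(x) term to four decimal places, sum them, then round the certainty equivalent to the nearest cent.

$16,597.38

E[u] = 0.82·ln(19700) + 0.18·ln(7600) = 8.1085 + 1.6085 = 9.7170
CE = e^9.7170 ≈ 16597.38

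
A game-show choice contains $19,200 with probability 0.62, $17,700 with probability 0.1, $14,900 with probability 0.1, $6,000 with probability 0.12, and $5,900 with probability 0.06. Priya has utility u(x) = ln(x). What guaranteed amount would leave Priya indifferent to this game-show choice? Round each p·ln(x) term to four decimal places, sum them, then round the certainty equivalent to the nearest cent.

E[u] = 0.62·ln(19200) + 0.1·ln(17700) + 0.1·ln(14900) + 0.12·ln(6000) + 0.06·ln(5900) = 6.1149 + 0.9781 + 0.9609 + 1.0439 + 0.5210 = 9.6188
CE = e^9.6188 ≈ 15044.99

$15,044.99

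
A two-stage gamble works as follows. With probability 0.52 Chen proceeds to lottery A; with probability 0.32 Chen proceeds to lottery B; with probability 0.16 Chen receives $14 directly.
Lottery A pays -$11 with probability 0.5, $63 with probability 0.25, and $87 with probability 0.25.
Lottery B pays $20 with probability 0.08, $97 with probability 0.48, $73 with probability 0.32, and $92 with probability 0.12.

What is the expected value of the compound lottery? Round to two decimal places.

EV(A) = 0.5 × (-11) + 0.25 × 63 + 0.25 × 87 = -5.5 + 15.75 + 21.75 = 32
EV(B) = 0.08 × 20 + 0.48 × 97 + 0.32 × 73 + 0.12 × 92 = 1.6 + 46.56 + 23.36 + 11.04 = 82.56
Branch C: 14 (certain)
Overall = 0.52 × 32 + 0.32 × 82.56 + 0.16 × 14 = 16.64 + 26.4192 + 2.24 = 45.2992

$45.30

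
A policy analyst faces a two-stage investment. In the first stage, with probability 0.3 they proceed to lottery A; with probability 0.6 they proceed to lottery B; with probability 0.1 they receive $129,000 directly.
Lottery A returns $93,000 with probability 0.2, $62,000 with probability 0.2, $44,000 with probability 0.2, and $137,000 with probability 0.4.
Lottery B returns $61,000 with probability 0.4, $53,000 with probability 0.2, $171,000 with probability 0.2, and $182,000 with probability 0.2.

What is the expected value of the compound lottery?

$104,640

EV(A) = 0.2 × 93000 + 0.2 × 62000 + 0.2 × 44000 + 0.4 × 137000 = 18600 + 12400 + 8800 + 54800 = 94600
EV(B) = 0.4 × 61000 + 0.2 × 53000 + 0.2 × 171000 + 0.2 × 182000 = 24400 + 10600 + 34200 + 36400 = 105600
Branch C: 129000 (certain)
Overall = 0.3 × 94600 + 0.6 × 105600 + 0.1 × 129000 = 28380 + 63360 + 12900 = 104640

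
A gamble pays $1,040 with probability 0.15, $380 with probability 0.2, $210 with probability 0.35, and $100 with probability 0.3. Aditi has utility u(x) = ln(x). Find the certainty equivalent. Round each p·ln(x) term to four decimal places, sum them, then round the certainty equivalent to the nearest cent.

$240.59

E[u] = 0.15·ln(1040) + 0.2·ln(380) + 0.35·ln(210) + 0.3·ln(100) = 1.0420 + 1.1880 + 1.8715 + 1.3816 = 5.4831
CE = e^5.4831 ≈ 240.59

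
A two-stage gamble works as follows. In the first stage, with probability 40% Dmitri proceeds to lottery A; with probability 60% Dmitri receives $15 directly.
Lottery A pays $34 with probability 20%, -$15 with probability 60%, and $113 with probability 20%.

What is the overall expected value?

EV(A) = 0.2 × 34 + 0.6 × (-15) + 0.2 × 113 = 6.8 − 9 + 22.6 = 20.4
Branch B: 15 (certain)
Overall = 0.4 × 20.4 + 0.6 × 15 = 8.16 + 9 = 17.16

$17.16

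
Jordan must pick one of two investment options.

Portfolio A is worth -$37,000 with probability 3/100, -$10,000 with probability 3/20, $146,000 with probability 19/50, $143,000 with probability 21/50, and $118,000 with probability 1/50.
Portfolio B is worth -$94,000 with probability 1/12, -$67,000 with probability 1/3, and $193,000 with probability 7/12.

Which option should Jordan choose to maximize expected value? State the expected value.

Portfolio A ($115,290)

Portfolio A = 3/100 × (-37000) + 3/20 × (-10000) + 19/50 × 146000 + 21/50 × 143000 + 1/50 × 118000 = -1110 − 1500 + 55480 + 60060 + 2360 = 115290
Portfolio B = 1/12 × (-94000) + 1/3 × (-67000) + 7/12 × 193000 = -7833.3333 − 22333.3333 + 112583.3333 = 82416.6667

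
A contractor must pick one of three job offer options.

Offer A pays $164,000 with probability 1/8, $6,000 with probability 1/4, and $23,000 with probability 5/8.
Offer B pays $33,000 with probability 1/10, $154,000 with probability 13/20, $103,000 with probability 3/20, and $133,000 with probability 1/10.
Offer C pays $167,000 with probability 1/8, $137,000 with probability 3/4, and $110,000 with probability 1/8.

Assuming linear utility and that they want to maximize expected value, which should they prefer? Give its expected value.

Offer C ($137,375)

Offer A = 1/8 × 164000 + 1/4 × 6000 + 5/8 × 23000 = 20500 + 1500 + 14375 = 36375
Offer B = 1/10 × 33000 + 13/20 × 154000 + 3/20 × 103000 + 1/10 × 133000 = 3300 + 100100 + 15450 + 13300 = 132150
Offer C = 1/8 × 167000 + 3/4 × 137000 + 1/8 × 110000 = 20875 + 102750 + 13750 = 137375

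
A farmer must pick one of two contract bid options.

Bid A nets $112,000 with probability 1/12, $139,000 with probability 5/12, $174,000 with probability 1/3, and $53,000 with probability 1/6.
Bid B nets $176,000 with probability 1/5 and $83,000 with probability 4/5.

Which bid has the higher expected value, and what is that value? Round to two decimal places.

Bid A = 1/12 × 112000 + 5/12 × 139000 + 1/3 × 174000 + 1/6 × 53000 = 9333.3333 + 57916.6667 + 58000 + 8833.3333 = 134083.3333
Bid B = 1/5 × 176000 + 4/5 × 83000 = 35200 + 66400 = 101600

Bid A ($134,083.33)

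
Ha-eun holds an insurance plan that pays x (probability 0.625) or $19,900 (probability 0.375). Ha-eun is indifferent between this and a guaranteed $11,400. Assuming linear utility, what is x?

0.625·x + 0.375·19900 = 11400
0.625·x = 11400 − 7462.5 = 3937.5
x = 3937.5 / 0.625 = 6300

x = $6,300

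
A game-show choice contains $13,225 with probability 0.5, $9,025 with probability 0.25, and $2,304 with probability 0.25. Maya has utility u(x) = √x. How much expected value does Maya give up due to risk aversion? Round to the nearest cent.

$749.19

E[u] = 0.5·√13225 + 0.25·√9025 + 0.25·√2304 = 0.5·115 + 0.25·95 + 0.25·48 = 93.25
CE = (93.25)² = 8695.5625
Risk premium = EV − CE = 9444.75 − 8695.5625 = 749.1875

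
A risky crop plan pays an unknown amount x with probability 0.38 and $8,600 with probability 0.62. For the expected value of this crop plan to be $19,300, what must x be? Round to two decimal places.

x = $36,757.89

0.38·x + 0.62·8600 = 19300
0.38·x = 19300 − 5332 = 13968
x = 13968 / 0.38 = 36757.8947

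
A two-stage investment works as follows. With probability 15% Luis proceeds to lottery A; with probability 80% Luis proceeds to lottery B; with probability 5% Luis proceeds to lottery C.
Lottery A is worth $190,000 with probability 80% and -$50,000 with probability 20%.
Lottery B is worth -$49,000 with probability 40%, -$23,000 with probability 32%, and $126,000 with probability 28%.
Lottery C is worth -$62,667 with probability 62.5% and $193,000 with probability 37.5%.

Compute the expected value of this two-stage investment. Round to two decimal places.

$29,616.41

EV(A) = 0.8 × 190000 + 0.2 × (-50000) = 152000 − 10000 = 142000
EV(B) = 0.4 × (-49000) + 0.32 × (-23000) + 0.28 × 126000 = -19600 − 7360 + 35280 = 8320
EV(C) = 0.625 × (-62667) + 0.375 × 193000 = -39166.875 + 72375 = 33208.125
Overall = 0.15 × 142000 + 0.8 × 8320 + 0.05 × 33208.125 = 21300 + 6656 + 1660.40625 = 29616.40625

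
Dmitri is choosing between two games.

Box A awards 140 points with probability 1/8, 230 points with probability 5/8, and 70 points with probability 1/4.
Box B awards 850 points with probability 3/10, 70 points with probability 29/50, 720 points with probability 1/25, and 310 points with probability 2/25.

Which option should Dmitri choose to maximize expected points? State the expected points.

Box B (349.2 points)

Box A = 1/8 × 140 + 5/8 × 230 + 1/4 × 70 = 17.5 + 143.75 + 17.5 = 178.75
Box B = 3/10 × 850 + 29/50 × 70 + 1/25 × 720 + 2/25 × 310 = 255 + 40.6 + 28.8 + 24.8 = 349.2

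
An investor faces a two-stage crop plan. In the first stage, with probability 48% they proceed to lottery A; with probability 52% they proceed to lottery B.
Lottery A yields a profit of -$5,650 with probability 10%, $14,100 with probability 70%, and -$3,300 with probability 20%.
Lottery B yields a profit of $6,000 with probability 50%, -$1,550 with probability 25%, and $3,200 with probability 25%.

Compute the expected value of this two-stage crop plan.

EV(A) = 0.1 × (-5650) + 0.7 × 14100 + 0.2 × (-3300) = -565 + 9870 − 660 = 8645
EV(B) = 0.5 × 6000 + 0.25 × (-1550) + 0.25 × 3200 = 3000 − 387.5 + 800 = 3412.5
Overall = 0.48 × 8645 + 0.52 × 3412.5 = 4149.6 + 1774.5 = 5924.1

$5,924.10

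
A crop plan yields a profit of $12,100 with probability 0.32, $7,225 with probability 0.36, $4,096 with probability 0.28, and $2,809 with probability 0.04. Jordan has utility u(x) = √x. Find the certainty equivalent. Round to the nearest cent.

E[u] = 0.32·√12100 + 0.36·√7225 + 0.28·√4096 + 0.04·√2809 = 0.32·110 + 0.36·85 + 0.28·64 + 0.04·53 = 85.84
CE = (85.84)² = 7368.5056

$7,368.51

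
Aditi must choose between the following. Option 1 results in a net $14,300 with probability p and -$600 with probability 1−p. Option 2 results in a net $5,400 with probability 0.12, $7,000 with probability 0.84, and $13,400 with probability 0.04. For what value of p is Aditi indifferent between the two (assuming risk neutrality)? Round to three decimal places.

EV(Option 2) = 0.12 × 5400 + 0.84 × 7000 + 0.04 × 13400 = 648 + 5880 + 536 = 7064
p·14300 + (1−p)·(-600) = 7064
14900p − 600 = 7064
p = (7064 + 600) / 14900

p = 0.514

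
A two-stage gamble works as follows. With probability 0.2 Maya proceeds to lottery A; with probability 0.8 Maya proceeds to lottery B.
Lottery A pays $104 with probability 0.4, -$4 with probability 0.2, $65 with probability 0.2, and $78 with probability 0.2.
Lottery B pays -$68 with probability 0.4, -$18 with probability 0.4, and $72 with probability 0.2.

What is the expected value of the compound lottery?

EV(A) = 0.4 × 104 + 0.2 × (-4) + 0.2 × 65 + 0.2 × 78 = 41.6 − 0.8 + 13 + 15.6 = 69.4
EV(B) = 0.4 × (-68) + 0.4 × (-18) + 0.2 × 72 = -27.2 − 7.2 + 14.4 = -20
Overall = 0.2 × 69.4 + 0.8 × (-20) = 13.88 − 16 = -2.12

-$2.12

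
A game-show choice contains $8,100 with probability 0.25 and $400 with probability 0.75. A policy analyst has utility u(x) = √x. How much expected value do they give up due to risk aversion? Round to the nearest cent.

E[u] = 0.25·√8100 + 0.75·√400 = 0.25·90 + 0.75·20 = 37.5
CE = (37.5)² = 1406.25
Risk premium = EV − CE = 2325 − 1406.25 = 918.75

$918.75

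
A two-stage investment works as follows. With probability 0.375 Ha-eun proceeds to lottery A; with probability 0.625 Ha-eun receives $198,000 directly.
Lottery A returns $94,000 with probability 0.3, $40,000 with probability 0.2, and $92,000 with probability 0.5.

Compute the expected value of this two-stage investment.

EV(A) = 0.3 × 94000 + 0.2 × 40000 + 0.5 × 92000 = 28200 + 8000 + 46000 = 82200
Branch B: 198000 (certain)
Overall = 0.375 × 82200 + 0.625 × 198000 = 30825 + 123750 = 154575

$154,575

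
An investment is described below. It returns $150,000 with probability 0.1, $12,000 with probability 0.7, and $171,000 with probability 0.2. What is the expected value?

EV = 0.1 × 150000 + 0.7 × 12000 + 0.2 × 171000 = 15000 + 8400 + 34200 = 57600

$57,600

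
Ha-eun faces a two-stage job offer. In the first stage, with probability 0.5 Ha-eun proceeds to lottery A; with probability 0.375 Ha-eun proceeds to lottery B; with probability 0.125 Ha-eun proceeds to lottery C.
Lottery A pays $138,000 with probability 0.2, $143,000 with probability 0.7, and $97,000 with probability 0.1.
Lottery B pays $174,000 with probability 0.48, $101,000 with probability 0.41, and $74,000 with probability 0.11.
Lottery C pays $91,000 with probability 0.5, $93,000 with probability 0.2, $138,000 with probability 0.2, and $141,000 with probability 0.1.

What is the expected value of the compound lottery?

EV(A) = 0.2 × 138000 + 0.7 × 143000 + 0.1 × 97000 = 27600 + 100100 + 9700 = 137400
EV(B) = 0.48 × 174000 + 0.41 × 101000 + 0.11 × 74000 = 83520 + 41410 + 8140 = 133070
EV(C) = 0.5 × 91000 + 0.2 × 93000 + 0.2 × 138000 + 0.1 × 141000 = 45500 + 18600 + 27600 + 14100 = 105800
Overall = 0.5 × 137400 + 0.375 × 133070 + 0.125 × 105800 = 68700 + 49901.25 + 13225 = 131826.25

$131,826.25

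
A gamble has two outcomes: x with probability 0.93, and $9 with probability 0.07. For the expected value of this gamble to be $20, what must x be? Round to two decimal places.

x = $20.83

0.93·x + 0.07·9 = 20
0.93·x = 20 − 0.63 = 19.37
x = 19.37 / 0.93 = 20.8280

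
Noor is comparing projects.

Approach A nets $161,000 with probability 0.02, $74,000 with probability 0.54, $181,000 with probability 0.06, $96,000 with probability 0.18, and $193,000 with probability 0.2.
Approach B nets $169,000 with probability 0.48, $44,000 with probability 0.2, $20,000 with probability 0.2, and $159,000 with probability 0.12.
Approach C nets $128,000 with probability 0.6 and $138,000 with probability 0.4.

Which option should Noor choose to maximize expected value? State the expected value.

Approach A = 0.02 × 161000 + 0.54 × 74000 + 0.06 × 181000 + 0.18 × 96000 + 0.2 × 193000 = 3220 + 39960 + 10860 + 17280 + 38600 = 109920
Approach B = 0.48 × 169000 + 0.2 × 44000 + 0.2 × 20000 + 0.12 × 159000 = 81120 + 8800 + 4000 + 19080 = 113000
Approach C = 0.6 × 128000 + 0.4 × 138000 = 76800 + 55200 = 132000

Approach C ($132,000)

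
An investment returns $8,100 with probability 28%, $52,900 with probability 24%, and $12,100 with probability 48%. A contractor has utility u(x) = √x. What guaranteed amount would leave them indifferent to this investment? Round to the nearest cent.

$17,742.24

E[u] = 0.28·√8100 + 0.24·√52900 + 0.48·√12100 = 0.28·90 + 0.24·230 + 0.48·110 = 133.2
CE = (133.2)² = 17742.24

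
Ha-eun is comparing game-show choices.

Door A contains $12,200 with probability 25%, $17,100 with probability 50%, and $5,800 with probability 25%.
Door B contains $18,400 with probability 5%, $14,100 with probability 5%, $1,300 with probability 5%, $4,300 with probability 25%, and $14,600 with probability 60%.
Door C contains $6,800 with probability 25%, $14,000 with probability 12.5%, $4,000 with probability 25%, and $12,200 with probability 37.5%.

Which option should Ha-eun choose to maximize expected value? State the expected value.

Door A ($13,050)

Door A = 0.25 × 12200 + 0.5 × 17100 + 0.25 × 5800 = 3050 + 8550 + 1450 = 13050
Door B = 0.05 × 18400 + 0.05 × 14100 + 0.05 × 1300 + 0.25 × 4300 + 0.6 × 14600 = 920 + 705 + 65 + 1075 + 8760 = 11525
Door C = 0.25 × 6800 + 0.125 × 14000 + 0.25 × 4000 + 0.375 × 12200 = 1700 + 1750 + 1000 + 4575 = 9025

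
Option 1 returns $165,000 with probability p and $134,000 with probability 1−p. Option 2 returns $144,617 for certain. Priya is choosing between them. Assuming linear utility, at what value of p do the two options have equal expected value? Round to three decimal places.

p·165000 + (1−p)·134000 = 144617
31000p + 134000 = 144617
p = (144617 − 134000) / 31000

p = 0.342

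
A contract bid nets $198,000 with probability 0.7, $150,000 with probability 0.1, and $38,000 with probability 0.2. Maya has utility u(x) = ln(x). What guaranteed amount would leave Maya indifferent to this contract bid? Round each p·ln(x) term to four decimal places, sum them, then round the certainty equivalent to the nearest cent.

E[u] = 0.7·ln(198000) + 0.1·ln(150000) + 0.2·ln(38000) = 8.5372 + 1.1918 + 2.1091 = 11.8381
CE = e^11.8381 ≈ 138427.22

$138,427.22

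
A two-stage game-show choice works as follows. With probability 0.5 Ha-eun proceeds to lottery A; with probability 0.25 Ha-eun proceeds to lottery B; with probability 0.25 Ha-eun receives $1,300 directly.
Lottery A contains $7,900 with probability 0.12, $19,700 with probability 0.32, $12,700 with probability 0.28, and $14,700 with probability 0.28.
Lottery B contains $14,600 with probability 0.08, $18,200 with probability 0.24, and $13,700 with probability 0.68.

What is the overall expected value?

EV(A) = 0.12 × 7900 + 0.32 × 19700 + 0.28 × 12700 + 0.28 × 14700 = 948 + 6304 + 3556 + 4116 = 14924
EV(B) = 0.08 × 14600 + 0.24 × 18200 + 0.68 × 13700 = 1168 + 4368 + 9316 = 14852
Branch C: 1300 (certain)
Overall = 0.5 × 14924 + 0.25 × 14852 + 0.25 × 1300 = 7462 + 3713 + 325 = 11500

$11,500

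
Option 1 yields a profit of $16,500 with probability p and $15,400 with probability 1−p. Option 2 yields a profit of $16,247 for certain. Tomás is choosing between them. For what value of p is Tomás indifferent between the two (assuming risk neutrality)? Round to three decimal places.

p·16500 + (1−p)·15400 = 16247
1100p + 15400 = 16247
p = (16247 − 15400) / 1100

p = 0.770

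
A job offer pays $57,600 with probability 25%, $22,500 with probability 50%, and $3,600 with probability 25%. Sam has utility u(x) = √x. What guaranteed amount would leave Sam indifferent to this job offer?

$22,500

E[u] = 0.25·√57600 + 0.5·√22500 + 0.25·√3600 = 0.25·240 + 0.5·150 + 0.25·60 = 150
CE = (150)² = 22500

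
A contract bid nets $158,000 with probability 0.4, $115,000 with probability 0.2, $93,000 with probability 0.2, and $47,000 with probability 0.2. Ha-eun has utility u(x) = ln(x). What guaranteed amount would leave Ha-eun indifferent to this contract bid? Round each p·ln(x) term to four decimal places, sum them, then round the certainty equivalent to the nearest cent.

E[u] = 0.4·ln(158000) + 0.2·ln(115000) + 0.2·ln(93000) + 0.2·ln(47000) = 4.7881 + 2.3305 + 2.2881 + 2.1516 = 11.5583
CE = e^11.5583 ≈ 104641.97

$104,641.97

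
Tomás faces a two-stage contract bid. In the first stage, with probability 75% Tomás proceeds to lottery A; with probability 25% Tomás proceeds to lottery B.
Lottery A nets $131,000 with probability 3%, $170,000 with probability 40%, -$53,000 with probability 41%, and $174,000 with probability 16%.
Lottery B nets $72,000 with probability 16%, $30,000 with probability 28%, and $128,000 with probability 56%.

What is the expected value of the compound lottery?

$81,430

EV(A) = 0.03 × 131000 + 0.4 × 170000 + 0.41 × (-53000) + 0.16 × 174000 = 3930 + 68000 − 21730 + 27840 = 78040
EV(B) = 0.16 × 72000 + 0.28 × 30000 + 0.56 × 128000 = 11520 + 8400 + 71680 = 91600
Overall = 0.75 × 78040 + 0.25 × 91600 = 58530 + 22900 = 81430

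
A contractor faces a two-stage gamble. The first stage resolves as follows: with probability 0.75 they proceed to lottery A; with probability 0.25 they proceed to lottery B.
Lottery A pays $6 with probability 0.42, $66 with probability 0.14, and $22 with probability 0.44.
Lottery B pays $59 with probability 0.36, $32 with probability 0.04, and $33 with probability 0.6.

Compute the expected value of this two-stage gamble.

$26.66

EV(A) = 0.42 × 6 + 0.14 × 66 + 0.44 × 22 = 2.52 + 9.24 + 9.68 = 21.44
EV(B) = 0.36 × 59 + 0.04 × 32 + 0.6 × 33 = 21.24 + 1.28 + 19.8 = 42.32
Overall = 0.75 × 21.44 + 0.25 × 42.32 = 16.08 + 10.58 = 26.66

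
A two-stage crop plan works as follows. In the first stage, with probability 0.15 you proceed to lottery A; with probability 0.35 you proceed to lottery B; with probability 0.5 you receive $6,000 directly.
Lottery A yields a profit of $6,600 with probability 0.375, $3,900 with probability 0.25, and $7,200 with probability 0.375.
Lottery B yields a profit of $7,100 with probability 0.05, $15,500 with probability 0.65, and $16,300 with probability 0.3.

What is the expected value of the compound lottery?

$9,284.50

EV(A) = 0.375 × 6600 + 0.25 × 3900 + 0.375 × 7200 = 2475 + 975 + 2700 = 6150
EV(B) = 0.05 × 7100 + 0.65 × 15500 + 0.3 × 16300 = 355 + 10075 + 4890 = 15320
Branch C: 6000 (certain)
Overall = 0.15 × 6150 + 0.35 × 15320 + 0.5 × 6000 = 922.5 + 5362 + 3000 = 9284.5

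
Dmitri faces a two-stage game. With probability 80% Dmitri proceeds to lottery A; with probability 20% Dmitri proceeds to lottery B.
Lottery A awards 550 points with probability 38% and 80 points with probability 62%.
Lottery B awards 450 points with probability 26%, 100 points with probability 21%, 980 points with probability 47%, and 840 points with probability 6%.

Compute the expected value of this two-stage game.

EV(A) = 0.38 × 550 + 0.62 × 80 = 209 + 49.6 = 258.6
EV(B) = 0.26 × 450 + 0.21 × 100 + 0.47 × 980 + 0.06 × 840 = 117 + 21 + 460.6 + 50.4 = 649
Overall = 0.8 × 258.6 + 0.2 × 649 = 206.88 + 129.8 = 336.68

336.68 points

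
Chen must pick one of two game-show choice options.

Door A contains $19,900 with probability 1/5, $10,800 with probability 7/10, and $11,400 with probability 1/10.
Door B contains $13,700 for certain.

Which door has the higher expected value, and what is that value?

Door A = 1/5 × 19900 + 7/10 × 10800 + 1/10 × 11400 = 3980 + 7560 + 1140 = 12680
Door B: 13700 (certain)

Door B ($13,700)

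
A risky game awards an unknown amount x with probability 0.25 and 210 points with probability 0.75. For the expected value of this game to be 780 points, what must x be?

x = 2,490 points

0.25·x + 0.75·210 = 780
0.25·x = 780 − 157.5 = 622.5
x = 622.5 / 0.25 = 2490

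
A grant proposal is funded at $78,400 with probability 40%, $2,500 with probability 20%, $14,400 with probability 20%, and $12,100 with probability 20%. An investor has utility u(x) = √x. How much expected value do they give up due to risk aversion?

E[u] = 0.4·√78400 + 0.2·√2500 + 0.2·√14400 + 0.2·√12100 = 0.4·280 + 0.2·50 + 0.2·120 + 0.2·110 = 168
CE = (168)² = 28224
Risk premium = EV − CE = 37160 − 28224 = 8936

$8,936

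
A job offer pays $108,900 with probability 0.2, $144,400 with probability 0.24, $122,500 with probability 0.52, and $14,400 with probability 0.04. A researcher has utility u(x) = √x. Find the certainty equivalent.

$118,336

E[u] = 0.2·√108900 + 0.24·√144400 + 0.52·√122500 + 0.04·√14400 = 0.2·330 + 0.24·380 + 0.52·350 + 0.04·120 = 344
CE = (344)² = 118336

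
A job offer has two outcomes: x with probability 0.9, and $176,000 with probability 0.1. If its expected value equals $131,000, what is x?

x = $126,000

0.9·x + 0.1·176000 = 131000
0.9·x = 131000 − 17600 = 113400
x = 113400 / 0.9 = 126000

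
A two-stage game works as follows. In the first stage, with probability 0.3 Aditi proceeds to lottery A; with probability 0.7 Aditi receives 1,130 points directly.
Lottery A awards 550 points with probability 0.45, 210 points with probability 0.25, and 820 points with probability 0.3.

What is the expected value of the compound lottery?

EV(A) = 0.45 × 550 + 0.25 × 210 + 0.3 × 820 = 247.5 + 52.5 + 246 = 546
Branch B: 1130 (certain)
Overall = 0.3 × 546 + 0.7 × 1130 = 163.8 + 791 = 954.8

954.8 points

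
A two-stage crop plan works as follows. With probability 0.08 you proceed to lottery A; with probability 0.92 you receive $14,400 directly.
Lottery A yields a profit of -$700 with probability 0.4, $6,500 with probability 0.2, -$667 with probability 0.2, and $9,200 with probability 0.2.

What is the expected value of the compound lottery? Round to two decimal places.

$13,466.13

EV(A) = 0.4 × (-700) + 0.2 × 6500 + 0.2 × (-667) + 0.2 × 9200 = -280 + 1300 − 133.4 + 1840 = 2726.6
Branch B: 14400 (certain)
Overall = 0.08 × 2726.6 + 0.92 × 14400 = 218.128 + 13248 = 13466.128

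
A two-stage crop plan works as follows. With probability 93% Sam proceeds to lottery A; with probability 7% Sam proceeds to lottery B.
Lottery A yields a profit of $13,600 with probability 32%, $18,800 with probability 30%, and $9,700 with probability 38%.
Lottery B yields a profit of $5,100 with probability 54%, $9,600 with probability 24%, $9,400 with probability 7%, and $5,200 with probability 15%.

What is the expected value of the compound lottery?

EV(A) = 0.32 × 13600 + 0.3 × 18800 + 0.38 × 9700 = 4352 + 5640 + 3686 = 13678
EV(B) = 0.54 × 5100 + 0.24 × 9600 + 0.07 × 9400 + 0.15 × 5200 = 2754 + 2304 + 658 + 780 = 6496
Overall = 0.93 × 13678 + 0.07 × 6496 = 12720.54 + 454.72 = 13175.26

$13,175.26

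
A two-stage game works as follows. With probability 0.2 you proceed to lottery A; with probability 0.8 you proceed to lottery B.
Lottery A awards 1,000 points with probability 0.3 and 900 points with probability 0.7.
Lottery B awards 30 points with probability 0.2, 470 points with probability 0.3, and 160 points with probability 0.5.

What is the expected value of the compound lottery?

367.6 points

EV(A) = 0.3 × 1000 + 0.7 × 900 = 300 + 630 = 930
EV(B) = 0.2 × 30 + 0.3 × 470 + 0.5 × 160 = 6 + 141 + 80 = 227
Overall = 0.2 × 930 + 0.8 × 227 = 186 + 181.6 = 367.6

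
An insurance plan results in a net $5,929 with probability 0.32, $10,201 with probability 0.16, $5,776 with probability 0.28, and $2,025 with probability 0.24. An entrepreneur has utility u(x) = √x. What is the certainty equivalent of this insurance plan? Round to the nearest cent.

$5,311.49

E[u] = 0.32·√5929 + 0.16·√10201 + 0.28·√5776 + 0.24·√2025 = 0.32·77 + 0.16·101 + 0.28·76 + 0.24·45 = 72.88
CE = (72.88)² = 5311.4944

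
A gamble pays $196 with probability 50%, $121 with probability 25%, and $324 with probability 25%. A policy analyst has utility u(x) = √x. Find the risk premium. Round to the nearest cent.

E[u] = 0.5·√196 + 0.25·√121 + 0.25·√324 = 0.5·14 + 0.25·11 + 0.25·18 = 14.25
CE = (14.25)² = 203.0625
Risk premium = EV − CE = 209.25 − 203.0625 = 6.1875

$6.19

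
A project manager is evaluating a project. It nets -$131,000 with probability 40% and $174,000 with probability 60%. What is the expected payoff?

EV = 0.4 × (-131000) + 0.6 × 174000 = -52400 + 104400 = 52000

$52,000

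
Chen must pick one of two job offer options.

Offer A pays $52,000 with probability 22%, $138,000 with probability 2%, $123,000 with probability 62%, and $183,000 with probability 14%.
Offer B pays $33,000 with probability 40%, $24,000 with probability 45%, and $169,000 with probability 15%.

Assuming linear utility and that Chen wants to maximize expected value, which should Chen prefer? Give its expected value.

Offer A = 0.22 × 52000 + 0.02 × 138000 + 0.62 × 123000 + 0.14 × 183000 = 11440 + 2760 + 76260 + 25620 = 116080
Offer B = 0.4 × 33000 + 0.45 × 24000 + 0.15 × 169000 = 13200 + 10800 + 25350 = 49350

Offer A ($116,080)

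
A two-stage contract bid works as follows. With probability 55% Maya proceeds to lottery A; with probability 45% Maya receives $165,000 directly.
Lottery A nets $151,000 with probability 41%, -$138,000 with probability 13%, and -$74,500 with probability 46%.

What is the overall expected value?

EV(A) = 0.41 × 151000 + 0.13 × (-138000) + 0.46 × (-74500) = 61910 − 17940 − 34270 = 9700
Branch B: 165000 (certain)
Overall = 0.55 × 9700 + 0.45 × 165000 = 5335 + 74250 = 79585

$79,585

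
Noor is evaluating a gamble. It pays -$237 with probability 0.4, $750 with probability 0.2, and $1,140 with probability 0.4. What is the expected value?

$511.20

EV = 0.4 × (-237) + 0.2 × 750 + 0.4 × 1140 = -94.8 + 150 + 456 = 511.2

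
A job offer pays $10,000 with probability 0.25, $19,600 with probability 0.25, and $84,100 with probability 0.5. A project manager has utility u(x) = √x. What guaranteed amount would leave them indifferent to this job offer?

E[u] = 0.25·√10000 + 0.25·√19600 + 0.5·√84100 = 0.25·100 + 0.25·140 + 0.5·290 = 205
CE = (205)² = 42025

$42,025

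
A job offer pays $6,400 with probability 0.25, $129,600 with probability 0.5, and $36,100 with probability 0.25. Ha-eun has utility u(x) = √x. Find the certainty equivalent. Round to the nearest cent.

$61,256.25

E[u] = 0.25·√6400 + 0.5·√129600 + 0.25·√36100 = 0.25·80 + 0.5·360 + 0.25·190 = 247.5
CE = (247.5)² = 61256.25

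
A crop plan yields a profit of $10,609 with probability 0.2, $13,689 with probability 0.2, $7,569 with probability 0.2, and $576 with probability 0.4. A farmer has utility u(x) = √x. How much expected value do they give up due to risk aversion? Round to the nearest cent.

E[u] = 0.2·√10609 + 0.2·√13689 + 0.2·√7569 + 0.4·√576 = 0.2·103 + 0.2·117 + 0.2·87 + 0.4·24 = 71
CE = (71)² = 5041
Risk premium = EV − CE = 6603.8 − 5041 = 1562.8

$1,562.80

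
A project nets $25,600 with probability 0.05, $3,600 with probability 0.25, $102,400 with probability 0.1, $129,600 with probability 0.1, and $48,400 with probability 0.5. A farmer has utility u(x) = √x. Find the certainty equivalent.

$40,401

E[u] = 0.05·√25600 + 0.25·√3600 + 0.1·√102400 + 0.1·√129600 + 0.5·√48400 = 0.05·160 + 0.25·60 + 0.1·320 + 0.1·360 + 0.5·220 = 201
CE = (201)² = 40401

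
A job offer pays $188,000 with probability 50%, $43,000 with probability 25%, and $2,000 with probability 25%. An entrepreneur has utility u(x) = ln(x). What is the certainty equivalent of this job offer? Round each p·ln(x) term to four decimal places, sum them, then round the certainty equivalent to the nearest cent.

$41,751.89

E[u] = 0.5·ln(188000) + 0.25·ln(43000) + 0.25·ln(2000) = 6.0721 + 2.6672 + 1.9002 = 10.6395
CE = e^10.6395 ≈ 41751.89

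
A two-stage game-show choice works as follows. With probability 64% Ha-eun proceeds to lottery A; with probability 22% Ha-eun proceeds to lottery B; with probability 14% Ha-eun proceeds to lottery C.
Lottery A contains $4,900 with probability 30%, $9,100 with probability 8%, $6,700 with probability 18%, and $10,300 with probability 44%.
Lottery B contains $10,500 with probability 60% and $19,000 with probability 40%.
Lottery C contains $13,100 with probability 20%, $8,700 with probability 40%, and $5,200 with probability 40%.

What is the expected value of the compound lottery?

$9,282.24

EV(A) = 0.3 × 4900 + 0.08 × 9100 + 0.18 × 6700 + 0.44 × 10300 = 1470 + 728 + 1206 + 4532 = 7936
EV(B) = 0.6 × 10500 + 0.4 × 19000 = 6300 + 7600 = 13900
EV(C) = 0.2 × 13100 + 0.4 × 8700 + 0.4 × 5200 = 2620 + 3480 + 2080 = 8180
Overall = 0.64 × 7936 + 0.22 × 13900 + 0.14 × 8180 = 5079.04 + 3058 + 1145.2 = 9282.24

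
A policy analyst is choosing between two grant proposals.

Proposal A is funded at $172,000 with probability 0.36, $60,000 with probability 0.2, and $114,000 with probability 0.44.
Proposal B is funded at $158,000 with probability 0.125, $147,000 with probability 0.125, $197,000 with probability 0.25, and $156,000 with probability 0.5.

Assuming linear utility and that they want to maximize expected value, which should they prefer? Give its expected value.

Proposal A = 0.36 × 172000 + 0.2 × 60000 + 0.44 × 114000 = 61920 + 12000 + 50160 = 124080
Proposal B = 0.125 × 158000 + 0.125 × 147000 + 0.25 × 197000 + 0.5 × 156000 = 19750 + 18375 + 49250 + 78000 = 165375

Proposal B ($165,375)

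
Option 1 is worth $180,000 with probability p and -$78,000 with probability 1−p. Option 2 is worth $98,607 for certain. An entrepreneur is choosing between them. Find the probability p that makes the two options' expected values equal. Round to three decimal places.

p = 0.685

p·180000 + (1−p)·(-78000) = 98607
258000p − 78000 = 98607
p = (98607 + 78000) / 258000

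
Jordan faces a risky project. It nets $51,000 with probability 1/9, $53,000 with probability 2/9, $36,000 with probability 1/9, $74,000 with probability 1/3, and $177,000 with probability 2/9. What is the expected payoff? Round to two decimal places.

EV = 1/9 × 51000 + 2/9 × 53000 + 1/9 × 36000 + 1/3 × 74000 + 2/9 × 177000 = 5666.6667 + 11777.7778 + 4000 + 24666.6667 + 39333.3333 = 85444.4444

$85,444.44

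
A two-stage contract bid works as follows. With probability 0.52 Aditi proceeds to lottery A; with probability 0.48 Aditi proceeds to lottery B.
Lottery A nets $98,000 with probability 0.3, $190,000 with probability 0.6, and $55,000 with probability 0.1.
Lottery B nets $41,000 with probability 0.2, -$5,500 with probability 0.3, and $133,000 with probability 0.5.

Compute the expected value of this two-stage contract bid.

$112,492

EV(A) = 0.3 × 98000 + 0.6 × 190000 + 0.1 × 55000 = 29400 + 114000 + 5500 = 148900
EV(B) = 0.2 × 41000 + 0.3 × (-5500) + 0.5 × 133000 = 8200 − 1650 + 66500 = 73050
Overall = 0.52 × 148900 + 0.48 × 73050 = 77428 + 35064 = 112492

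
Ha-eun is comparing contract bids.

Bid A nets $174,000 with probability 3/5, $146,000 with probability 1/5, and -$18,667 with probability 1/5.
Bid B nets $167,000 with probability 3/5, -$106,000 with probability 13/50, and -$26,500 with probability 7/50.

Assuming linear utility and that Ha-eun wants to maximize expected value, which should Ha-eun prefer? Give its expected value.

Bid A ($129,866.60)

Bid A = 3/5 × 174000 + 1/5 × 146000 + 1/5 × (-18667) = 104400 + 29200 − 3733.4 = 129866.6
Bid B = 3/5 × 167000 + 13/50 × (-106000) + 7/50 × (-26500) = 100200 − 27560 − 3710 = 68930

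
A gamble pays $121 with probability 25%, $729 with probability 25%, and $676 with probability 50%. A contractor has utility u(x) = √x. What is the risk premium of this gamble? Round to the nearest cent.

$44.25

E[u] = 0.25·√121 + 0.25·√729 + 0.5·√676 = 0.25·11 + 0.25·27 + 0.5·26 = 22.5
CE = (22.5)² = 506.25
Risk premium = EV − CE = 550.5 − 506.25 = 44.25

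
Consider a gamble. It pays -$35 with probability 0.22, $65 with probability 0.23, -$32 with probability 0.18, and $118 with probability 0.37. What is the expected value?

EV = 0.22 × (-35) + 0.23 × 65 + 0.18 × (-32) + 0.37 × 118 = -7.7 + 14.95 − 5.76 + 43.66 = 45.15

$45.15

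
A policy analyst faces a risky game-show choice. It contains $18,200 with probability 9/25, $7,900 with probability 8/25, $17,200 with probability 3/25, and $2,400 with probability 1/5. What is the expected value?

$11,624

EV = 9/25 × 18200 + 8/25 × 7900 + 3/25 × 17200 + 1/5 × 2400 = 6552 + 2528 + 2064 + 480 = 11624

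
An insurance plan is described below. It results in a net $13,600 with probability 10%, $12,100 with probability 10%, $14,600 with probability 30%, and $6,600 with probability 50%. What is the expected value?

EV = 0.1 × 13600 + 0.1 × 12100 + 0.3 × 14600 + 0.5 × 6600 = 1360 + 1210 + 4380 + 3300 = 10250

$10,250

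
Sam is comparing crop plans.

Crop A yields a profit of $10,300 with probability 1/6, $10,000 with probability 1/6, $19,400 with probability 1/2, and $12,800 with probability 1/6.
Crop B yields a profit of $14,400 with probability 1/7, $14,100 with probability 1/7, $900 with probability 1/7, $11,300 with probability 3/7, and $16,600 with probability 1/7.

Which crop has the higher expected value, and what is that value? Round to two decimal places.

Crop A = 1/6 × 10300 + 1/6 × 10000 + 1/2 × 19400 + 1/6 × 12800 = 1716.6667 + 1666.6667 + 9700 + 2133.3333 = 15216.6667
Crop B = 1/7 × 14400 + 1/7 × 14100 + 1/7 × 900 + 3/7 × 11300 + 1/7 × 16600 = 2057.1429 + 2014.2857 + 128.5714 + 4842.8571 + 2371.4286 = 11414.2857

Crop A ($15,216.67)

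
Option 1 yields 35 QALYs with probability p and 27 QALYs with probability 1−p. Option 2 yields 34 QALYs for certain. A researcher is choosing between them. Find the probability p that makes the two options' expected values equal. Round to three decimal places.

p = 0.875

p·35 + (1−p)·27 = 34
8p + 27 = 34
p = (34 − 27) / 8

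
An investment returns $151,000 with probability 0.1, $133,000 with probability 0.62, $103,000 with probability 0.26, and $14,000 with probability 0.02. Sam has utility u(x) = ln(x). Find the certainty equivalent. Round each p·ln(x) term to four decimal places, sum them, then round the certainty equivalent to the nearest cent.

$120,475.30

E[u] = 0.1·ln(151000) + 0.62·ln(133000) + 0.26·ln(103000) + 0.02·ln(14000) = 1.1925 + 7.3148 + 3.0010 + 0.1909 = 11.6992
CE = e^11.6992 ≈ 120475.30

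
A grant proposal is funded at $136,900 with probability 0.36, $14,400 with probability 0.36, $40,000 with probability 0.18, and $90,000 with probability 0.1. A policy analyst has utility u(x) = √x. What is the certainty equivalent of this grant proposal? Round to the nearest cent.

$58,757.76

E[u] = 0.36·√136900 + 0.36·√14400 + 0.18·√40000 + 0.1·√90000 = 0.36·370 + 0.36·120 + 0.18·200 + 0.1·300 = 242.4
CE = (242.4)² = 58757.76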